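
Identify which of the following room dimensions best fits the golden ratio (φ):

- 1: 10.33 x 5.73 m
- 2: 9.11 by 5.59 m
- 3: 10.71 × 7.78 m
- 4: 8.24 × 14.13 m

Ratios (long/short): 1 ≈ 1.803; 2 ≈ 1.630; 3 ≈ 1.377; 4 ≈ 1.715.
golden ratio ≈ 1.618; option 2 is nearest (Δ 0.012).

2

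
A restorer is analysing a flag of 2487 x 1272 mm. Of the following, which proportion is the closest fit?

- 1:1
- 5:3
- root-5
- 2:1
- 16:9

2487/1272 ≈ 1.955. Nearest candidates are 2:1 (2.000, off by 0.045) and 16:9 (1.778, off by 0.177).

2:1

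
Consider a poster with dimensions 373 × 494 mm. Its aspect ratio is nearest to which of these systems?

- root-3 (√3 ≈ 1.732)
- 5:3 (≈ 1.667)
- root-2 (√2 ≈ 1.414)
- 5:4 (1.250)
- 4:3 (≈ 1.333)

4:3

Ratio = 494 / 373 ≈ 1.324.
Distances: root-3 1.732 (Δ 0.408); 5:3 1.667 (Δ 0.343); root-2 1.414 (Δ 0.090); 5:4 1.250 (Δ 0.074); 4:3 1.333 (Δ 0.009).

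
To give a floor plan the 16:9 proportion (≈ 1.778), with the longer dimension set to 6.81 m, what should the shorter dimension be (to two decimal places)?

16:9 ≈ 1.77778.
Shorter side = 6.81 ÷ 1.77778 ≈ 3.8306 → 3.83 m.

3.83 m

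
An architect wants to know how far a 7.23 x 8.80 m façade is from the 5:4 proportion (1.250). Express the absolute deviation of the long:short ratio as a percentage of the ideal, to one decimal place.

2.6%

Ratio = 8.80 / 7.23 ≈ 1.2172.
Ideal 5:4 = 1.2500. |1.2172 − 1.2500| / 1.2500 ≈ 2.62% → 2.6%.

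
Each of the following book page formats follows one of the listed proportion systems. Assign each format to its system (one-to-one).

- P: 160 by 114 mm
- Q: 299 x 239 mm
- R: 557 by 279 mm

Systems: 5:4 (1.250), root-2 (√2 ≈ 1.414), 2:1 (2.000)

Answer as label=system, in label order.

P=root-2, Q=5:4, R=2:1

Ratios: P ≈ 1.404; Q ≈ 1.251; R ≈ 1.996.
Targets: 5:4 ≈ 1.250; root-2 ≈ 1.414; 2:1 ≈ 2.000.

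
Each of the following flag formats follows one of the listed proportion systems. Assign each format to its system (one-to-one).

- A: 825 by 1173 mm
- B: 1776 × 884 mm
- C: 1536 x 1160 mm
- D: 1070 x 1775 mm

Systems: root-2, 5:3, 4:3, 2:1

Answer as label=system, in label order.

A=root-2, B=2:1, C=4:3, D=5:3

A = 1173/825 ≈ 1.422 → root-2 (1.414)
B = 1776/884 ≈ 2.009 → 2:1 (2.000)
C = 1536/1160 ≈ 1.324 → 4:3 (1.333)
D = 1775/1070 ≈ 1.659 → 5:3 (1.667)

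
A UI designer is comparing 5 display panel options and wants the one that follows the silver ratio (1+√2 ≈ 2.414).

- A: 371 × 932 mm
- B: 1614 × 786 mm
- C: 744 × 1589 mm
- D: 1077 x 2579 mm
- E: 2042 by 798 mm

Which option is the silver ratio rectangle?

D

Ratios (long/short): A ≈ 2.512; B ≈ 2.053; C ≈ 2.136; D ≈ 2.395; E ≈ 2.559.
silver ratio ≈ 2.414; option D is nearest (Δ 0.019).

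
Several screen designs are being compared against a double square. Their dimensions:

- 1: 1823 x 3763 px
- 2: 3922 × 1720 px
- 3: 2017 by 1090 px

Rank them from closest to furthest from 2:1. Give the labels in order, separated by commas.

1: 3763/1823 ≈ 2.064 → |2.064 − 2.000| = 0.064
2: 3922/1720 ≈ 2.280 → |2.280 − 2.000| = 0.280
3: 2017/1090 ≈ 1.850 → |1.850 − 2.000| = 0.150

1, 3, 2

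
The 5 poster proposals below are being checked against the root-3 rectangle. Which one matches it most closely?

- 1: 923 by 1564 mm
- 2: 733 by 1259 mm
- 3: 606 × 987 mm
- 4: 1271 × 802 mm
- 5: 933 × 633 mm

Ratios (long/short): 1 ≈ 1.694; 2 ≈ 1.718; 3 ≈ 1.629; 4 ≈ 1.585; 5 ≈ 1.474.
root-3 ≈ 1.732; option 2 is nearest (Δ 0.014).

2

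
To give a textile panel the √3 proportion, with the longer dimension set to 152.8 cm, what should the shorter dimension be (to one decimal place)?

88.2 cm

root-3 ≈ 1.73205.
Shorter side = 152.8 ÷ 1.73205 ≈ 88.219 → 88.2 cm.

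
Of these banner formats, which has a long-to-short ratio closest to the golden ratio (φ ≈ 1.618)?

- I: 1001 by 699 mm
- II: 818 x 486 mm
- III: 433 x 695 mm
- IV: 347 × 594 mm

III

Ratios (long/short): I ≈ 1.432; II ≈ 1.683; III ≈ 1.605; IV ≈ 1.712.
golden ratio ≈ 1.618; option III is nearest (Δ 0.013).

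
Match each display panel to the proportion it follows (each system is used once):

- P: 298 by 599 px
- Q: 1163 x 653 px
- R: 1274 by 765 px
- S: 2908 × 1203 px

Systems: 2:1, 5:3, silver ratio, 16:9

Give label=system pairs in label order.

P=2:1, Q=16:9, R=5:3, S=silver ratio

P = 599/298 ≈ 2.010 → 2:1 (2.000)
Q = 1163/653 ≈ 1.781 → 16:9 (1.778)
R = 1274/765 ≈ 1.665 → 5:3 (1.667)
S = 2908/1203 ≈ 2.417 → silver ratio (2.414)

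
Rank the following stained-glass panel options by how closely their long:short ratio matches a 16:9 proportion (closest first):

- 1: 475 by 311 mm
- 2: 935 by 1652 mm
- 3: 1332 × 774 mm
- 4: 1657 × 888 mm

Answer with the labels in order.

Ratios: 1 = 475 / 311 ≈ 1.527; 2 = 1652 / 935 ≈ 1.767; 3 = 1332 / 774 ≈ 1.721; 4 = 1657 / 888 ≈ 1.866.
|Δ from 1.778|: 1 0.251; 2 0.011; 3 0.057; 4 0.088.

2, 3, 4, 1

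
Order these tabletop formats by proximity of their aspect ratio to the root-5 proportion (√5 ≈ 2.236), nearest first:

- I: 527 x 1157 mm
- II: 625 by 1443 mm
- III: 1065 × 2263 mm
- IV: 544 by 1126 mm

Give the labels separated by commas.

I, II, III, IV

Ratios: I = 1157 / 527 ≈ 2.195; II = 1443 / 625 ≈ 2.309; III = 2263 / 1065 ≈ 2.125; IV = 1126 / 544 ≈ 2.070.
|Δ from 2.236|: I 0.041; II 0.073; III 0.111; IV 0.166.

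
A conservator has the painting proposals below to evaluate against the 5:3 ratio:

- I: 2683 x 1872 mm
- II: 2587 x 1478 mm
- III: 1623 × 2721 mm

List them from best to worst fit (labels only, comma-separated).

Ratios: I = 2683 / 1872 ≈ 1.433; II = 2587 / 1478 ≈ 1.750; III = 2721 / 1623 ≈ 1.677.
|Δ from 1.667|: I 0.234; II 0.083; III 0.010.

III, II, I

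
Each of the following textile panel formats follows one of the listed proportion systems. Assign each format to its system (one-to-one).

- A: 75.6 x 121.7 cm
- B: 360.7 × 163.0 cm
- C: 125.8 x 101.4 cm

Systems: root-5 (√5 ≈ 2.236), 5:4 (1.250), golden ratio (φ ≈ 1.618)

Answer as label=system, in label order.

A = 121.7/75.6 ≈ 1.610 → golden ratio (1.618)
B = 360.7/163.0 ≈ 2.213 → root-5 (2.236)
C = 125.8/101.4 ≈ 1.241 → 5:4 (1.250)

A=golden ratio, B=root-5, C=5:4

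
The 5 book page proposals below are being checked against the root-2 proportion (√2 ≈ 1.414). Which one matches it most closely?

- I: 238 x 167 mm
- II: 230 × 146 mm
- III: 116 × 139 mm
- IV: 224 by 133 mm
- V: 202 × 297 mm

Target root-2 ≈ 1.414.
I: 1.425 (Δ0.011)  II: 1.575 (Δ0.161)  III: 1.198 (Δ0.216)  IV: 1.684 (Δ0.270)  V: 1.470 (Δ0.056)

I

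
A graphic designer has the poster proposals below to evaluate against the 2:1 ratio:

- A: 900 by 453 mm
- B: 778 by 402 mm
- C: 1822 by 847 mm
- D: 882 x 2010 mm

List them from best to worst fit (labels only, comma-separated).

A, B, C, D

A: 900/453 ≈ 1.987 → |1.987 − 2.000| = 0.013
B: 778/402 ≈ 1.935 → |1.935 − 2.000| = 0.065
C: 1822/847 ≈ 2.151 → |2.151 − 2.000| = 0.151
D: 2010/882 ≈ 2.279 → |2.279 − 2.000| = 0.279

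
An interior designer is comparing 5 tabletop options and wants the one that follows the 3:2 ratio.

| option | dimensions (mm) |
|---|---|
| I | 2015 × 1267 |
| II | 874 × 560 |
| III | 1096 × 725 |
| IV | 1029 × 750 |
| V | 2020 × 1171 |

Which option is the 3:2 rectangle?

Ratios (long/short): I ≈ 1.590; II ≈ 1.561; III ≈ 1.512; IV ≈ 1.372; V ≈ 1.725.
3:2 ≈ 1.500; option III is nearest (Δ 0.012).

III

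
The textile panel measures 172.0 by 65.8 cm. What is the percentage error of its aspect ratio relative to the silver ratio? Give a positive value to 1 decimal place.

8.3%

Ratio = 172.0 / 65.8 ≈ 2.6140.
Ideal silver ratio ≈ 2.4142. |2.6140 − 2.4142| / 2.4142 ≈ 8.28% → 8.3%.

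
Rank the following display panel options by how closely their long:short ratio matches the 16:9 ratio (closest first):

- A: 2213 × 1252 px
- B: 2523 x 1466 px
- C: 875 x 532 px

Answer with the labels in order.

A, B, C

A: 2213/1252 ≈ 1.768 → |1.768 − 1.778| = 0.010
B: 2523/1466 ≈ 1.721 → |1.721 − 1.778| = 0.057
C: 875/532 ≈ 1.645 → |1.645 − 1.778| = 0.133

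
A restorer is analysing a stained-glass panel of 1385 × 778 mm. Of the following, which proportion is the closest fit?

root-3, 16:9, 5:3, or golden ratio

16:9

Ratio = 1385 / 778 ≈ 1.780.
Distances: root-3 1.732 (Δ 0.048); 16:9 1.778 (Δ 0.002); 5:3 1.667 (Δ 0.113); golden ratio 1.618 (Δ 0.162).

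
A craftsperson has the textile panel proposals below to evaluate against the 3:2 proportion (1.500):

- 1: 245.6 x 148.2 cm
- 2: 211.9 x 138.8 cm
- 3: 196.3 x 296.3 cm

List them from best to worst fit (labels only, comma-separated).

Ratios: 1 = 245.6 / 148.2 ≈ 1.657; 2 = 211.9 / 138.8 ≈ 1.527; 3 = 296.3 / 196.3 ≈ 1.509.
|Δ from 1.500|: 1 0.157; 2 0.027; 3 0.009.

3, 2, 1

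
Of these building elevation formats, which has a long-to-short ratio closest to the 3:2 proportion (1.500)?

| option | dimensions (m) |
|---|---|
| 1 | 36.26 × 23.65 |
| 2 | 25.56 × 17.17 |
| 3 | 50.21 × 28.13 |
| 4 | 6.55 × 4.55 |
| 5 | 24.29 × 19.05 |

Ratios (long/short): 1 ≈ 1.533; 2 ≈ 1.489; 3 ≈ 1.785; 4 ≈ 1.440; 5 ≈ 1.275.
3:2 ≈ 1.500; option 2 is nearest (Δ 0.011).

2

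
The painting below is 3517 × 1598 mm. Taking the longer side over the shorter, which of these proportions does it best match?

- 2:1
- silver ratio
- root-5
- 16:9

3517/1598 ≈ 2.201. Nearest candidates are root-5 (2.236, off by 0.035) and 2:1 (2.000, off by 0.201).

root-5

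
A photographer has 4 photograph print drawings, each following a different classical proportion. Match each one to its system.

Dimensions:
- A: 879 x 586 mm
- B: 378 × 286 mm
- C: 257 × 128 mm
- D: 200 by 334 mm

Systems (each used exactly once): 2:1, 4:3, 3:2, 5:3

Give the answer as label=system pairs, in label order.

A=3:2, B=4:3, C=2:1, D=5:3

A = 879/586 ≈ 1.500 → 3:2 (1.500)
B = 378/286 ≈ 1.322 → 4:3 (1.333)
C = 257/128 ≈ 2.008 → 2:1 (2.000)
D = 334/200 ≈ 1.670 → 5:3 (1.667)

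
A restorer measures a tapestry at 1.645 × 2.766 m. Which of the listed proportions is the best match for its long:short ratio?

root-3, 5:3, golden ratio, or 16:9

5:3

2.766/1.645 ≈ 1.681. Nearest candidates are 5:3 (1.667, off by 0.014) and root-3 (1.732, off by 0.051).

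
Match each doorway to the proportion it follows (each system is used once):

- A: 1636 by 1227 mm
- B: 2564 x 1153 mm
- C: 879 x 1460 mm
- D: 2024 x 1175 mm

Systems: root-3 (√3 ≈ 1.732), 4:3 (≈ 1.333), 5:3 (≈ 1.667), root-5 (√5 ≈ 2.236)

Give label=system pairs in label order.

A = 1636/1227 ≈ 1.333 → 4:3 (1.333)
B = 2564/1153 ≈ 2.224 → root-5 (2.236)
C = 1460/879 ≈ 1.661 → 5:3 (1.667)
D = 2024/1175 ≈ 1.723 → root-3 (1.732)

A=4:3, B=root-5, C=5:3, D=root-3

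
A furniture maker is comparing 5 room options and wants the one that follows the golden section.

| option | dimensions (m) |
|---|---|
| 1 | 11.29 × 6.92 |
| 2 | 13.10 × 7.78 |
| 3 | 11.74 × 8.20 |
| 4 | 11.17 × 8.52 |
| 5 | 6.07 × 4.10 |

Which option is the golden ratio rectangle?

1

Target golden ratio ≈ 1.618.
1: 1.632 (Δ0.014)  2: 1.684 (Δ0.066)  3: 1.432 (Δ0.186)  4: 1.311 (Δ0.307)  5: 1.480 (Δ0.138)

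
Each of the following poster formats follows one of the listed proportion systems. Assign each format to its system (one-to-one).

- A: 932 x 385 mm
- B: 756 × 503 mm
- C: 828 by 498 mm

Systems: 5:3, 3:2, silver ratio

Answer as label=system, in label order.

A = 932/385 ≈ 2.421 → silver ratio (2.414)
B = 756/503 ≈ 1.503 → 3:2 (1.500)
C = 828/498 ≈ 1.663 → 5:3 (1.667)

A=silver ratio, B=3:2, C=5:3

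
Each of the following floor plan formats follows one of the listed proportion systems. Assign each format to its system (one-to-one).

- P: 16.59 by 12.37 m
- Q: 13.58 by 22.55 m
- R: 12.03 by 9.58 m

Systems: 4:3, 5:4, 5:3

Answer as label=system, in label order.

P=4:3, Q=5:3, R=5:4

P = 16.59/12.37 ≈ 1.341 → 4:3 (1.333)
Q = 22.55/13.58 ≈ 1.661 → 5:3 (1.667)
R = 12.03/9.58 ≈ 1.256 → 5:4 (1.250)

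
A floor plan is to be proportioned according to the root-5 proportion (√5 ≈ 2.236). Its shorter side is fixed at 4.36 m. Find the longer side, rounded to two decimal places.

9.75 m

root-5 ≈ 2.23607.
Longer side = 4.36 × 2.23607 ≈ 9.7493 → 9.75 m.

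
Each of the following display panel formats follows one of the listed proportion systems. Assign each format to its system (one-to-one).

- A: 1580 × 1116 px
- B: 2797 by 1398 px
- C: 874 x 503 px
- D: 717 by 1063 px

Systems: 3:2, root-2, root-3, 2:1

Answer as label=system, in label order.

A=root-2, B=2:1, C=root-3, D=3:2

Ratios: A ≈ 1.416; B ≈ 2.001; C ≈ 1.738; D ≈ 1.483.
Targets: 3:2 ≈ 1.500; root-2 ≈ 1.414; root-3 ≈ 1.732; 2:1 ≈ 2.000.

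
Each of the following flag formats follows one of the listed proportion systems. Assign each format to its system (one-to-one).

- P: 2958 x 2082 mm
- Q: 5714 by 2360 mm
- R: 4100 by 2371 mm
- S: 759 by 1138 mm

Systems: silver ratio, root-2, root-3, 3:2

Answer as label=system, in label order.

P=root-2, Q=silver ratio, R=root-3, S=3:2

P = 2958/2082 ≈ 1.421 → root-2 (1.414)
Q = 5714/2360 ≈ 2.421 → silver ratio (2.414)
R = 4100/2371 ≈ 1.729 → root-3 (1.732)
S = 1138/759 ≈ 1.499 → 3:2 (1.500)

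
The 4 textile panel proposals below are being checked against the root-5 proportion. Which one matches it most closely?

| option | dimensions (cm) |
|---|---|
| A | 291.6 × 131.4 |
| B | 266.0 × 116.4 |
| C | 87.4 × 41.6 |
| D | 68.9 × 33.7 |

Ratios (long/short): A ≈ 2.219; B ≈ 2.285; C ≈ 2.101; D ≈ 2.045.
root-5 ≈ 2.236; option A is nearest (Δ 0.017).

A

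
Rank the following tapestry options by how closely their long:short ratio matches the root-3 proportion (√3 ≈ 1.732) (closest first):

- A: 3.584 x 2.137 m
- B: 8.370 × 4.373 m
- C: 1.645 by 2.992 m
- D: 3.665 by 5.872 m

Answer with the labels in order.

A: 3.584/2.137 ≈ 1.677 → |1.677 − 1.732| = 0.055
B: 8.370/4.373 ≈ 1.914 → |1.914 − 1.732| = 0.182
C: 2.992/1.645 ≈ 1.819 → |1.819 − 1.732| = 0.087
D: 5.872/3.665 ≈ 1.602 → |1.602 − 1.732| = 0.130

A, C, D, B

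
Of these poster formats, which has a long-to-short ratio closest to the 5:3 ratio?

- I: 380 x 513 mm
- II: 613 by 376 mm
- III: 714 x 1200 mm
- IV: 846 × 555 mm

Target 5:3 ≈ 1.667.
I: 1.350 (Δ0.317)  II: 1.630 (Δ0.037)  III: 1.681 (Δ0.014)  IV: 1.524 (Δ0.143)

III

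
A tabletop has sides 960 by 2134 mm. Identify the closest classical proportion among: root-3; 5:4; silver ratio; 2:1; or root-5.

root-5

Ratio = 2134 / 960 ≈ 2.223.
Distances: root-3 1.732 (Δ 0.491); 5:4 1.250 (Δ 0.973); silver ratio 2.414 (Δ 0.191); 2:1 2.000 (Δ 0.223); root-5 2.236 (Δ 0.013).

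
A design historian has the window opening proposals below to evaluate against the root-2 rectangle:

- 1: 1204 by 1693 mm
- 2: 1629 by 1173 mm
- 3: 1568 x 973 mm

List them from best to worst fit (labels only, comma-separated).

Ratios: 1 = 1693 / 1204 ≈ 1.406; 2 = 1629 / 1173 ≈ 1.389; 3 = 1568 / 973 ≈ 1.612.
|Δ from 1.414|: 1 0.008; 2 0.025; 3 0.198.

1, 2, 3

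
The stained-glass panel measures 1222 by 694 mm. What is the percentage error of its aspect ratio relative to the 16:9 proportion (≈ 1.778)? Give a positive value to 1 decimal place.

Ratio = 1222 / 694 ≈ 1.7608.
Ideal 16:9 ≈ 1.7778. |1.7608 − 1.7778| / 1.7778 ≈ 0.96% → 1.0%.

1.0%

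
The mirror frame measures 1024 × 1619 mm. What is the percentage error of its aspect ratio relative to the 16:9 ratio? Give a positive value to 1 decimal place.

Ratio = 1619 / 1024 ≈ 1.5811.
Ideal 16:9 ≈ 1.7778. |1.5811 − 1.7778| / 1.7778 ≈ 11.06% → 11.1%.

11.1%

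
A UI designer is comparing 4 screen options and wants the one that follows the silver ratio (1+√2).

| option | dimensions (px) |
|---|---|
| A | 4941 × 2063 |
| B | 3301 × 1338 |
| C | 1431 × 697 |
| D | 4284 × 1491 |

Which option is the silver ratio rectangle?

Ratios (long/short): A ≈ 2.395; B ≈ 2.467; C ≈ 2.053; D ≈ 2.873.
silver ratio ≈ 2.414; option A is nearest (Δ 0.019).

A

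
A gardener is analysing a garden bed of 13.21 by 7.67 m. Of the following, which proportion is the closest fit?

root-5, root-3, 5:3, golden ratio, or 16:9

root-3

13.21/7.67 ≈ 1.722. Nearest candidates are root-3 (1.732, off by 0.010) and 16:9 (1.778, off by 0.056).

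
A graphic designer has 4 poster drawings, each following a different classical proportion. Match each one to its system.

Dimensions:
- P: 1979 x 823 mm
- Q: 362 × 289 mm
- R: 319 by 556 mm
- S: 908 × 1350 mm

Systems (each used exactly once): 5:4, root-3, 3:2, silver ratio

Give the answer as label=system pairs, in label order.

P = 1979/823 ≈ 2.405 → silver ratio (2.414)
Q = 362/289 ≈ 1.253 → 5:4 (1.250)
R = 556/319 ≈ 1.743 → root-3 (1.732)
S = 1350/908 ≈ 1.487 → 3:2 (1.500)

P=silver ratio, Q=5:4, R=root-3, S=3:2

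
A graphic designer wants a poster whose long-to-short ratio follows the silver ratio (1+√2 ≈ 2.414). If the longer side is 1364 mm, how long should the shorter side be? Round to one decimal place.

565.0 mm

silver ratio ≈ 2.41421.
Shorter side = 1364 ÷ 2.41421 ≈ 564.988 → 565.0 mm.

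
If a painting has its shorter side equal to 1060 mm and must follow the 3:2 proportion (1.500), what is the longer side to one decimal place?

3:2 = 1.50000.
Longer side = 1060 × 1.50000 ≈ 1590.000 → 1590.0 mm.

1590.0 mm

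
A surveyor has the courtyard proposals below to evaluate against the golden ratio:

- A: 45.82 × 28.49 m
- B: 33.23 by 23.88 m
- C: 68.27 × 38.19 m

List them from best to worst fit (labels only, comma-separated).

Ratios: A = 45.82 / 28.49 ≈ 1.608; B = 33.23 / 23.88 ≈ 1.392; C = 68.27 / 38.19 ≈ 1.788.
|Δ from 1.618|: A 0.010; B 0.226; C 0.170.

A, C, B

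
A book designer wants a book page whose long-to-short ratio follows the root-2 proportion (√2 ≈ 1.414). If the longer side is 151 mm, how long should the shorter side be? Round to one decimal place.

root-2 ≈ 1.41421.
Shorter side = 151 ÷ 1.41421 ≈ 106.773 → 106.8 mm.

106.8 mm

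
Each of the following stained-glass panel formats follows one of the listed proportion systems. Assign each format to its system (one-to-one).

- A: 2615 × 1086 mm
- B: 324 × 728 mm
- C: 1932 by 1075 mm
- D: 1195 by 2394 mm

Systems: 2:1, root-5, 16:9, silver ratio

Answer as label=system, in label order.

A=silver ratio, B=root-5, C=16:9, D=2:1

A = 2615/1086 ≈ 2.408 → silver ratio (2.414)
B = 728/324 ≈ 2.247 → root-5 (2.236)
C = 1932/1075 ≈ 1.797 → 16:9 (1.778)
D = 2394/1195 ≈ 2.003 → 2:1 (2.000)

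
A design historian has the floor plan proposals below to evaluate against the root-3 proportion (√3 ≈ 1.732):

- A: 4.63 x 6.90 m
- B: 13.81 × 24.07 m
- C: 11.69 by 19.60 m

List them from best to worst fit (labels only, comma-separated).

A: 6.90/4.63 ≈ 1.490 → |1.490 − 1.732| = 0.242
B: 24.07/13.81 ≈ 1.743 → |1.743 − 1.732| = 0.011
C: 19.60/11.69 ≈ 1.677 → |1.677 − 1.732| = 0.055

B, C, A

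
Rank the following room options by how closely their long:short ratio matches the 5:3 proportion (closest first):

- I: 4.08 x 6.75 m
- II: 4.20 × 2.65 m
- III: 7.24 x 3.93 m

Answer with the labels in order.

I, II, III

Ratios: I = 6.75 / 4.08 ≈ 1.654; II = 4.20 / 2.65 ≈ 1.585; III = 7.24 / 3.93 ≈ 1.842.
|Δ from 1.667|: I 0.013; II 0.082; III 0.175.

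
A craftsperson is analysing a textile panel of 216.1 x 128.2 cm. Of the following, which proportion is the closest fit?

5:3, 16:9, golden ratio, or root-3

5:3

216.1/128.2 ≈ 1.686. Nearest candidates are 5:3 (1.667, off by 0.019) and root-3 (1.732, off by 0.046).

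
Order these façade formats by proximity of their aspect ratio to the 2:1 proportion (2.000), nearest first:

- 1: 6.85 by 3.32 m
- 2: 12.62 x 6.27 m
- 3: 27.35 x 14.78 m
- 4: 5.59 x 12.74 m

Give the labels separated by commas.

2, 1, 3, 4

1: 6.85/3.32 ≈ 2.063 → |2.063 − 2.000| = 0.063
2: 12.62/6.27 ≈ 2.013 → |2.013 − 2.000| = 0.013
3: 27.35/14.78 ≈ 1.850 → |1.850 − 2.000| = 0.150
4: 12.74/5.59 ≈ 2.279 → |2.279 − 2.000| = 0.279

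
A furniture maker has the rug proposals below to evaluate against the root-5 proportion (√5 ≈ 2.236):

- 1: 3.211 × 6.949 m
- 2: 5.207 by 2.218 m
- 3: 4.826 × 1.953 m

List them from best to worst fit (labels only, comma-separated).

Ratios: 1 = 6.949 / 3.211 ≈ 2.164; 2 = 5.207 / 2.218 ≈ 2.348; 3 = 4.826 / 1.953 ≈ 2.471.
|Δ from 2.236|: 1 0.072; 2 0.112; 3 0.235.

1, 2, 3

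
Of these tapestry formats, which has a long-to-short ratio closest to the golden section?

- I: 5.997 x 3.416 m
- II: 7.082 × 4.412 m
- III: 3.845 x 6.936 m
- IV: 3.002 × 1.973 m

Ratios (long/short): I ≈ 1.756; II ≈ 1.605; III ≈ 1.804; IV ≈ 1.522.
golden ratio ≈ 1.618; option II is nearest (Δ 0.013).

II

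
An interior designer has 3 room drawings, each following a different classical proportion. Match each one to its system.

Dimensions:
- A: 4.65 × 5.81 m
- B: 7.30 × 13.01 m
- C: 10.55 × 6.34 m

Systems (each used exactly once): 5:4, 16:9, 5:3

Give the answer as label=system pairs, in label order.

A=5:4, B=16:9, C=5:3

Ratios: A ≈ 1.249; B ≈ 1.782; C ≈ 1.664.
Targets: 5:4 ≈ 1.250; 16:9 ≈ 1.778; 5:3 ≈ 1.667.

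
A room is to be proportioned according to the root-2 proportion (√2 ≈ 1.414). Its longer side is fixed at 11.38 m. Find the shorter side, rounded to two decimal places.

8.05 m

root-2 ≈ 1.41421.
Shorter side = 11.38 ÷ 1.41421 ≈ 8.0469 → 8.05 m.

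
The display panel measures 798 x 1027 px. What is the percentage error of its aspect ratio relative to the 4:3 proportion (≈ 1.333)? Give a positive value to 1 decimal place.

3.5%

Ratio = 1027 / 798 ≈ 1.2870.
Ideal 4:3 ≈ 1.3333. |1.2870 − 1.3333| / 1.3333 ≈ 3.47% → 3.5%.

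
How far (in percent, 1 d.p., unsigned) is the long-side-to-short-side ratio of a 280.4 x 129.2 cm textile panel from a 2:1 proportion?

8.5%

Ratio = 280.4 / 129.2 ≈ 2.1703.
Ideal 2:1 = 2.0000. |2.1703 − 2.0000| / 2.0000 ≈ 8.52% → 8.5%.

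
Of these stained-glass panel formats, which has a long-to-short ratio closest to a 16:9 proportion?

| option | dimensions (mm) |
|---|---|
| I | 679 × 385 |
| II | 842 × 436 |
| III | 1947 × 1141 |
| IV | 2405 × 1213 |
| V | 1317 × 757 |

Target 16:9 ≈ 1.778.
I: 1.764 (Δ0.014)  II: 1.931 (Δ0.153)  III: 1.706 (Δ0.072)  IV: 1.983 (Δ0.205)  V: 1.740 (Δ0.038)

I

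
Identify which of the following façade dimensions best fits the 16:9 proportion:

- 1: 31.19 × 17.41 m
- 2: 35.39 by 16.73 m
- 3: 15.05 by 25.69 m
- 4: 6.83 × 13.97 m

1

Ratios (long/short): 1 ≈ 1.791; 2 ≈ 2.115; 3 ≈ 1.707; 4 ≈ 2.045.
16:9 ≈ 1.778; option 1 is nearest (Δ 0.013).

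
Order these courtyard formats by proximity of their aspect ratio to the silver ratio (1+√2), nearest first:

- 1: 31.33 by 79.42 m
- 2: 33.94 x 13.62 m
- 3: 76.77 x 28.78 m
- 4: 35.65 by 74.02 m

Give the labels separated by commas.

1: 79.42/31.33 ≈ 2.535 → |2.535 − 2.414| = 0.121
2: 33.94/13.62 ≈ 2.492 → |2.492 − 2.414| = 0.078
3: 76.77/28.78 ≈ 2.667 → |2.667 − 2.414| = 0.253
4: 74.02/35.65 ≈ 2.076 → |2.076 − 2.414| = 0.338

2, 1, 3, 4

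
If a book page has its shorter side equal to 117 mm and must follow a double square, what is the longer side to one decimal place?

234.0 mm

2:1 = 2.00000.
Longer side = 117 × 2.00000 ≈ 234.000 → 234.0 mm.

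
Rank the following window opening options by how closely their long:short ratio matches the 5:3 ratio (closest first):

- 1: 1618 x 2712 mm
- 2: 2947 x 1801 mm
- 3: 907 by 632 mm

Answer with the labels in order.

Ratios: 1 = 2712 / 1618 ≈ 1.676; 2 = 2947 / 1801 ≈ 1.636; 3 = 907 / 632 ≈ 1.435.
|Δ from 1.667|: 1 0.009; 2 0.031; 3 0.232.

1, 2, 3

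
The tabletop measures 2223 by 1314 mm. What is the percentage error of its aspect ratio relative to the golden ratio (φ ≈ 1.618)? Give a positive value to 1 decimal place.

Ratio = 2223 / 1314 ≈ 1.6918.
Ideal golden ratio ≈ 1.6180. |1.6918 − 1.6180| / 1.6180 ≈ 4.56% → 4.6%.

4.6%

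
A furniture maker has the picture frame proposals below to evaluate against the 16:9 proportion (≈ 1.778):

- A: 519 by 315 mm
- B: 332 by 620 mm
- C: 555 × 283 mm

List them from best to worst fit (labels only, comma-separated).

Ratios: A = 519 / 315 ≈ 1.648; B = 620 / 332 ≈ 1.867; C = 555 / 283 ≈ 1.961.
|Δ from 1.778|: A 0.130; B 0.089; C 0.183.

B, A, C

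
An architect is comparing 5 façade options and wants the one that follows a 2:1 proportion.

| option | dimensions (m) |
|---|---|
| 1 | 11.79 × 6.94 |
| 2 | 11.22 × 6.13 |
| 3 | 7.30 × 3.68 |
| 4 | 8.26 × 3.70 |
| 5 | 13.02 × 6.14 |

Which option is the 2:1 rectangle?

Ratios (long/short): 1 ≈ 1.699; 2 ≈ 1.830; 3 ≈ 1.984; 4 ≈ 2.232; 5 ≈ 2.121.
2:1 ≈ 2.000; option 3 is nearest (Δ 0.016).

3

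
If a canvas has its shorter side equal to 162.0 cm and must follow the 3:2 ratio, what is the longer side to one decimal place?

3:2 = 1.50000.
Longer side = 162.0 × 1.50000 ≈ 243.000 → 243.0 cm.

243.0 cm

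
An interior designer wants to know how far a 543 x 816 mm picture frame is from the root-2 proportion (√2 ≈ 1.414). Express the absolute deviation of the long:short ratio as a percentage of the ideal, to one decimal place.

Ratio = 816 / 543 ≈ 1.5028.
Ideal root-2 ≈ 1.4142. |1.5028 − 1.4142| / 1.4142 ≈ 6.27% → 6.3%.

6.3%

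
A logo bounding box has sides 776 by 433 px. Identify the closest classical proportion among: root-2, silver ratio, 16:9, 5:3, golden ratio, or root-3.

16:9

Ratio = 776 / 433 ≈ 1.792.
Distances: root-2 1.414 (Δ 0.378); silver ratio 2.414 (Δ 0.622); 16:9 1.778 (Δ 0.014); 5:3 1.667 (Δ 0.125); golden ratio 1.618 (Δ 0.174); root-3 1.732 (Δ 0.060).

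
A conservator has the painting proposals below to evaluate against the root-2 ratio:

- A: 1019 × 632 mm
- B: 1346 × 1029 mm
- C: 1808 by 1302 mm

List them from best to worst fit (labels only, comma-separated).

A: 1019/632 ≈ 1.612 → |1.612 − 1.414| = 0.198
B: 1346/1029 ≈ 1.308 → |1.308 − 1.414| = 0.106
C: 1808/1302 ≈ 1.389 → |1.389 − 1.414| = 0.025

C, B, A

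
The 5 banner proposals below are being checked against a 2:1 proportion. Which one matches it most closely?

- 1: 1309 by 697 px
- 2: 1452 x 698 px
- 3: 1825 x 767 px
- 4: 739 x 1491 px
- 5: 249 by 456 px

Ratios (long/short): 1 ≈ 1.878; 2 ≈ 2.080; 3 ≈ 2.379; 4 ≈ 2.018; 5 ≈ 1.831.
2:1 ≈ 2.000; option 4 is nearest (Δ 0.018).

4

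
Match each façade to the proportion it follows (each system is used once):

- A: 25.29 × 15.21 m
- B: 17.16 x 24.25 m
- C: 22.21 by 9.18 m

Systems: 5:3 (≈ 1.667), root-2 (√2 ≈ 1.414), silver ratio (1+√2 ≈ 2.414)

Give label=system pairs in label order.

A=5:3, B=root-2, C=silver ratio

A = 25.29/15.21 ≈ 1.663 → 5:3 (1.667)
B = 24.25/17.16 ≈ 1.413 → root-2 (1.414)
C = 22.21/9.18 ≈ 2.419 → silver ratio (2.414)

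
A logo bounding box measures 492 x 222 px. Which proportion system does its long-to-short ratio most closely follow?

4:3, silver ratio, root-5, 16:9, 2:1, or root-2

root-5

Ratio = 492 / 222 ≈ 2.216.
Distances: 4:3 1.333 (Δ 0.883); silver ratio 2.414 (Δ 0.198); root-5 2.236 (Δ 0.020); 16:9 1.778 (Δ 0.438); 2:1 2.000 (Δ 0.216); root-2 1.414 (Δ 0.802).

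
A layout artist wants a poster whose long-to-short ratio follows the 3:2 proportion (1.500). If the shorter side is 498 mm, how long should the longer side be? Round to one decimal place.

747.0 mm

3:2 = 1.50000.
Longer side = 498 × 1.50000 ≈ 747.000 → 747.0 mm.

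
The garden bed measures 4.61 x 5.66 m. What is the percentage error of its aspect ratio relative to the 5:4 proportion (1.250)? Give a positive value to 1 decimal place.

1.8%

Ratio = 5.66 / 4.61 ≈ 1.2278.
Ideal 5:4 = 1.2500. |1.2278 − 1.2500| / 1.2500 ≈ 1.78% → 1.8%.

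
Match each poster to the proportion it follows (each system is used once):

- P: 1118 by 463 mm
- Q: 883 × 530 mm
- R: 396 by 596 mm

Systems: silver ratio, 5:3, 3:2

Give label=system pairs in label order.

P=silver ratio, Q=5:3, R=3:2

Ratios: P ≈ 2.415; Q ≈ 1.666; R ≈ 1.505.
Targets: silver ratio ≈ 2.414; 5:3 ≈ 1.667; 3:2 ≈ 1.500.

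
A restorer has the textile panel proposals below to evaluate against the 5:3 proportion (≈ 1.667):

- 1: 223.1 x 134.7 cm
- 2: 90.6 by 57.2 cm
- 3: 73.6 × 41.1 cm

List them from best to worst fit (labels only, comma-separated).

1, 2, 3

1: 223.1/134.7 ≈ 1.656 → |1.656 − 1.667| = 0.011
2: 90.6/57.2 ≈ 1.584 → |1.584 − 1.667| = 0.083
3: 73.6/41.1 ≈ 1.791 → |1.791 − 1.667| = 0.124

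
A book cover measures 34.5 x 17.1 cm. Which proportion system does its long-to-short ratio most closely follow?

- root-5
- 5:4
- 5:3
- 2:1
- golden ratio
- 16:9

34.5/17.1 ≈ 2.018. Nearest candidates are 2:1 (2.000, off by 0.018) and root-5 (2.236, off by 0.218).

2:1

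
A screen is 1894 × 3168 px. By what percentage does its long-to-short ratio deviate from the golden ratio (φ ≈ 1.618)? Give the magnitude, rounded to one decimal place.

Ratio = 3168 / 1894 ≈ 1.6727.
Ideal golden ratio ≈ 1.6180. |1.6727 − 1.6180| / 1.6180 ≈ 3.38% → 3.4%.

3.4%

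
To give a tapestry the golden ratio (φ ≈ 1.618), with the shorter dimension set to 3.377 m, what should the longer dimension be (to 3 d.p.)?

5.464 m

golden ratio ≈ 1.61803.
Longer side = 3.377 × 1.61803 ≈ 5.46409 → 5.464 m.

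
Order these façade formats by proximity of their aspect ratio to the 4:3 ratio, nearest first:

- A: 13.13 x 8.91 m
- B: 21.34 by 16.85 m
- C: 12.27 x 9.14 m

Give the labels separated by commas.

Ratios: A = 13.13 / 8.91 ≈ 1.474; B = 21.34 / 16.85 ≈ 1.266; C = 12.27 / 9.14 ≈ 1.342.
|Δ from 1.333|: A 0.141; B 0.067; C 0.009.

C, B, A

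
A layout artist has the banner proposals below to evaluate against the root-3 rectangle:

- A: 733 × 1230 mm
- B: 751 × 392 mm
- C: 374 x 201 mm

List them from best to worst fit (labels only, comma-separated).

A, C, B

Ratios: A = 1230 / 733 ≈ 1.678; B = 751 / 392 ≈ 1.916; C = 374 / 201 ≈ 1.861.
|Δ from 1.732|: A 0.054; B 0.184; C 0.129.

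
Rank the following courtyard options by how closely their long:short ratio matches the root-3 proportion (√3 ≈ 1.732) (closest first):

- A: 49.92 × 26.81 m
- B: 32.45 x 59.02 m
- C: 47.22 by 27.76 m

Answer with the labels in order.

A: 49.92/26.81 ≈ 1.862 → |1.862 − 1.732| = 0.130
B: 59.02/32.45 ≈ 1.819 → |1.819 − 1.732| = 0.087
C: 47.22/27.76 ≈ 1.701 → |1.701 − 1.732| = 0.031

C, B, A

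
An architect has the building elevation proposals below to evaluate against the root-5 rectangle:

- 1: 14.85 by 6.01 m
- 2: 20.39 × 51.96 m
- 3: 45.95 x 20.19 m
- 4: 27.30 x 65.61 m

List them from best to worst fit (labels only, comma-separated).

3, 4, 1, 2

Ratios: 1 = 14.85 / 6.01 ≈ 2.471; 2 = 51.96 / 20.39 ≈ 2.548; 3 = 45.95 / 20.19 ≈ 2.276; 4 = 65.61 / 27.30 ≈ 2.403.
|Δ from 2.236|: 1 0.235; 2 0.312; 3 0.040; 4 0.167.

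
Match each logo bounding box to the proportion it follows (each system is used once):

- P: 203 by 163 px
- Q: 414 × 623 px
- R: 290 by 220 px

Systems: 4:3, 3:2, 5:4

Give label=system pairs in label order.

P=5:4, Q=3:2, R=4:3

Ratios: P ≈ 1.245; Q ≈ 1.505; R ≈ 1.318.
Targets: 4:3 ≈ 1.333; 3:2 ≈ 1.500; 5:4 ≈ 1.250.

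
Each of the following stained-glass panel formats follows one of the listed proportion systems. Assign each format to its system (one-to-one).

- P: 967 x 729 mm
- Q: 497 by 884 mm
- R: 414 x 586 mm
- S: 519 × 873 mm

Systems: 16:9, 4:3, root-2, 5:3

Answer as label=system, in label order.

P=4:3, Q=16:9, R=root-2, S=5:3

P = 967/729 ≈ 1.326 → 4:3 (1.333)
Q = 884/497 ≈ 1.779 → 16:9 (1.778)
R = 586/414 ≈ 1.415 → root-2 (1.414)
S = 873/519 ≈ 1.682 → 5:3 (1.667)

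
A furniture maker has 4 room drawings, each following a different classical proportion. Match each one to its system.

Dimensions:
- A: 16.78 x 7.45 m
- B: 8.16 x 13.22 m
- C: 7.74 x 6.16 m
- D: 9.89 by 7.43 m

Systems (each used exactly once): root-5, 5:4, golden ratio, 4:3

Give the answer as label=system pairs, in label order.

A=root-5, B=golden ratio, C=5:4, D=4:3

A = 16.78/7.45 ≈ 2.252 → root-5 (2.236)
B = 13.22/8.16 ≈ 1.620 → golden ratio (1.618)
C = 7.74/6.16 ≈ 1.256 → 5:4 (1.250)
D = 9.89/7.43 ≈ 1.331 → 4:3 (1.333)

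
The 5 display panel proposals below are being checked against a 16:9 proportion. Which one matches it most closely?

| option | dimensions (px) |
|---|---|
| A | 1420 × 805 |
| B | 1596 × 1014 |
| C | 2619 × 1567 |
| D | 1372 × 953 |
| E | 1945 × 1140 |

Target 16:9 ≈ 1.778.
A: 1.764 (Δ0.014)  B: 1.574 (Δ0.204)  C: 1.671 (Δ0.107)  D: 1.440 (Δ0.338)  E: 1.706 (Δ0.072)

A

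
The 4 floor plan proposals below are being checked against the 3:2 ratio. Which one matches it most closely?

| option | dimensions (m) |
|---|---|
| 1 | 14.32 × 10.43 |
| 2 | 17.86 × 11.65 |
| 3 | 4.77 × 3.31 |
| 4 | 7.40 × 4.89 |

4

Ratios (long/short): 1 ≈ 1.373; 2 ≈ 1.533; 3 ≈ 1.441; 4 ≈ 1.513.
3:2 ≈ 1.500; option 4 is nearest (Δ 0.013).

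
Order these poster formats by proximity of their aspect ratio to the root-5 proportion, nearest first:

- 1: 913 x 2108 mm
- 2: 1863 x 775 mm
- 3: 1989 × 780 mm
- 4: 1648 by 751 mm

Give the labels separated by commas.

4, 1, 2, 3

1: 2108/913 ≈ 2.309 → |2.309 − 2.236| = 0.073
2: 1863/775 ≈ 2.404 → |2.404 − 2.236| = 0.168
3: 1989/780 ≈ 2.550 → |2.550 − 2.236| = 0.314
4: 1648/751 ≈ 2.194 → |2.194 − 2.236| = 0.042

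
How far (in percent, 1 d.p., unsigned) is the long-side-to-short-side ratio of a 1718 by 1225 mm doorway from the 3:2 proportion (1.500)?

6.5%

Ratio = 1718 / 1225 ≈ 1.4024.
Ideal 3:2 = 1.5000. |1.4024 − 1.5000| / 1.5000 ≈ 6.51% → 6.5%.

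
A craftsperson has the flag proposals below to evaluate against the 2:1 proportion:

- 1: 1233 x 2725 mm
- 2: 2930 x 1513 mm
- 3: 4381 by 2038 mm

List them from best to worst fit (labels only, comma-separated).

1: 2725/1233 ≈ 2.210 → |2.210 − 2.000| = 0.210
2: 2930/1513 ≈ 1.937 → |1.937 − 2.000| = 0.063
3: 4381/2038 ≈ 2.150 → |2.150 − 2.000| = 0.150

2, 3, 1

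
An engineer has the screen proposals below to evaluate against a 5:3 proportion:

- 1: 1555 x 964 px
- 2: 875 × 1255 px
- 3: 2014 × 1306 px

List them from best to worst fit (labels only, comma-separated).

1: 1555/964 ≈ 1.613 → |1.613 − 1.667| = 0.054
2: 1255/875 ≈ 1.434 → |1.434 − 1.667| = 0.233
3: 2014/1306 ≈ 1.542 → |1.542 − 1.667| = 0.125

1, 3, 2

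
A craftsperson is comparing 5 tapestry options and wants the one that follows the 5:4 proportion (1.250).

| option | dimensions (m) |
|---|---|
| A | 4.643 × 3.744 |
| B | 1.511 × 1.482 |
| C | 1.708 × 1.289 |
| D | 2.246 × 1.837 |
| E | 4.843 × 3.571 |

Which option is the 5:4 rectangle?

A

Target 5:4 ≈ 1.250.
A: 1.240 (Δ0.010)  B: 1.020 (Δ0.230)  C: 1.325 (Δ0.075)  D: 1.223 (Δ0.027)  E: 1.356 (Δ0.106)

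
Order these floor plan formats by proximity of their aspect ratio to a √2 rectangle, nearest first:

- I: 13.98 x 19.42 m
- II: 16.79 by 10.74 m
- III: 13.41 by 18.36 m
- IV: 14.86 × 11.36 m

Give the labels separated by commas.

I, III, IV, II

Ratios: I = 19.42 / 13.98 ≈ 1.389; II = 16.79 / 10.74 ≈ 1.563; III = 18.36 / 13.41 ≈ 1.369; IV = 14.86 / 11.36 ≈ 1.308.
|Δ from 1.414|: I 0.025; II 0.149; III 0.045; IV 0.106.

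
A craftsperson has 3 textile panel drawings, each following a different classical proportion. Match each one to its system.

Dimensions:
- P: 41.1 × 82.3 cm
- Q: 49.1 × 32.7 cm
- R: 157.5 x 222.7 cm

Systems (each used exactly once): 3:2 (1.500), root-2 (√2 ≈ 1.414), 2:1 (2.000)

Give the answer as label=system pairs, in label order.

P = 82.3/41.1 ≈ 2.002 → 2:1 (2.000)
Q = 49.1/32.7 ≈ 1.502 → 3:2 (1.500)
R = 222.7/157.5 ≈ 1.414 → root-2 (1.414)

P=2:1, Q=3:2, R=root-2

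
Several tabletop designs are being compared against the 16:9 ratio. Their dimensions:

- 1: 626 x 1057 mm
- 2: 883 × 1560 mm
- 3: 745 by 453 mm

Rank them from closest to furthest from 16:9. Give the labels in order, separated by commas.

2, 1, 3

1: 1057/626 ≈ 1.688 → |1.688 − 1.778| = 0.090
2: 1560/883 ≈ 1.767 → |1.767 − 1.778| = 0.011
3: 745/453 ≈ 1.645 → |1.645 − 1.778| = 0.133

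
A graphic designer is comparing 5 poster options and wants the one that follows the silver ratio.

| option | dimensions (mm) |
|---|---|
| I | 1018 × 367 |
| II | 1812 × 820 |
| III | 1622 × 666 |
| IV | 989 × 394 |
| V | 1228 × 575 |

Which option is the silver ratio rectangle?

III

Target silver ratio ≈ 2.414.
I: 2.774 (Δ0.360)  II: 2.210 (Δ0.204)  III: 2.435 (Δ0.021)  IV: 2.510 (Δ0.096)  V: 2.136 (Δ0.278)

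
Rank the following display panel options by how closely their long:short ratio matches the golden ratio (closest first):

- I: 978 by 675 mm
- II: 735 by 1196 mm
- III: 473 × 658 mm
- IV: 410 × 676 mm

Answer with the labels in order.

Ratios: I = 978 / 675 ≈ 1.449; II = 1196 / 735 ≈ 1.627; III = 658 / 473 ≈ 1.391; IV = 676 / 410 ≈ 1.649.
|Δ from 1.618|: I 0.169; II 0.009; III 0.227; IV 0.031.

II, IV, I, III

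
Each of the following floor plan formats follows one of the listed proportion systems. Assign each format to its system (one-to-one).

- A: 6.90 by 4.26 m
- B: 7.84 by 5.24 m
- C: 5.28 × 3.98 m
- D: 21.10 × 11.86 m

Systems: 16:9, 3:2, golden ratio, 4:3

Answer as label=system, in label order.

A = 6.90/4.26 ≈ 1.620 → golden ratio (1.618)
B = 7.84/5.24 ≈ 1.496 → 3:2 (1.500)
C = 5.28/3.98 ≈ 1.327 → 4:3 (1.333)
D = 21.10/11.86 ≈ 1.779 → 16:9 (1.778)

A=golden ratio, B=3:2, C=4:3, D=16:9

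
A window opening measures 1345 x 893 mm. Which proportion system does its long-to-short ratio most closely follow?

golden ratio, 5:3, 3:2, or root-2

1345/893 ≈ 1.506. Nearest candidates are 3:2 (1.500, off by 0.006) and root-2 (1.414, off by 0.092).

3:2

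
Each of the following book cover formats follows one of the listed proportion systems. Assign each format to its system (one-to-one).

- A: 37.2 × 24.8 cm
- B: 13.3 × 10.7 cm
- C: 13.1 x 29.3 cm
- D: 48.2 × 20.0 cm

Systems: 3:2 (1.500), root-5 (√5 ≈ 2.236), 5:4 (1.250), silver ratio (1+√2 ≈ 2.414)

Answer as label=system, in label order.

A=3:2, B=5:4, C=root-5, D=silver ratio

Ratios: A ≈ 1.500; B ≈ 1.243; C ≈ 2.237; D ≈ 2.410.
Targets: 3:2 ≈ 1.500; root-5 ≈ 2.236; 5:4 ≈ 1.250; silver ratio ≈ 2.414.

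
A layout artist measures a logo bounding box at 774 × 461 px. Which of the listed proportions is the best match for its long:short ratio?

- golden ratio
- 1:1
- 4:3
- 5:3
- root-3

5:3

Ratio = 774 / 461 ≈ 1.679.
Distances: golden ratio 1.618 (Δ 0.061); 1:1 1.000 (Δ 0.679); 4:3 1.333 (Δ 0.346); 5:3 1.667 (Δ 0.012); root-3 1.732 (Δ 0.053).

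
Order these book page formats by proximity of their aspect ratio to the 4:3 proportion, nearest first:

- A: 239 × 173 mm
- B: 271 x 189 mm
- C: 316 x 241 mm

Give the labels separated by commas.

Ratios: A = 239 / 173 ≈ 1.382; B = 271 / 189 ≈ 1.434; C = 316 / 241 ≈ 1.311.
|Δ from 1.333|: A 0.049; B 0.101; C 0.022.

C, A, B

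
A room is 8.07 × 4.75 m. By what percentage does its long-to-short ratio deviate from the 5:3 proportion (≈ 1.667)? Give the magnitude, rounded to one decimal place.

1.9%

Ratio = 8.07 / 4.75 ≈ 1.6989.
Ideal 5:3 ≈ 1.6667. |1.6989 − 1.6667| / 1.6667 ≈ 1.93% → 1.9%.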